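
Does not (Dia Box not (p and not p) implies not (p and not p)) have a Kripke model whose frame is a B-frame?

Unsatisfiable

1. not (Dia Box not (p and not p) implies not (p and not p)), 0
2. Dia Box not (p and not p), 0
3. p and not p, 0
4. p, 0
5. not p, 0
Accessibility: 0R0
Branch closes: p and not p both at 0.
(One branch shown.) All branches close.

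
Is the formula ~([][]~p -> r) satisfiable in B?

1. ~([][]~p -> r), w0
2. [][]~p, w0
3. ~r, w0
4. []~p, w0
5. ~p, w0
Accessibility: w0Rw0

Satisfiable (open branch found)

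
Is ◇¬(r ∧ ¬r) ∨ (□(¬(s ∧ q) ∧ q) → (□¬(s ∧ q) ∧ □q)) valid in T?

Tableau for the negation ¬(◇¬(r ∧ ¬r) ∨ (□(¬(s ∧ q) ∧ q) → (□¬(s ∧ q) ∧ □q))):
1. ¬(◇¬(r ∧ ¬r) ∨ (□(¬(s ∧ q) ∧ q) → (□¬(s ∧ q) ∧ □q))), 0
2. ¬◇¬(r ∧ ¬r), 0
3. ¬(□(¬(s ∧ q) ∧ q) → (□¬(s ∧ q) ∧ □q)), 0
4. □(¬(s ∧ q) ∧ q), 0
5. ¬(□¬(s ∧ q) ∧ □q), 0
6. r ∧ ¬r, 0
7. r, 0
8. ¬r, 0
Accessibility: 0R0
Branch closes: r and ¬r both at 0.
All branches of the negation close; one closing branch shown above.

Valid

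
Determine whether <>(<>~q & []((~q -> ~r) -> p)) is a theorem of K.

Tableau for the negation ~<>(<>~q & []((~q -> ~r) -> p)):
1. ~<>(<>~q & []((~q -> ~r) -> p)), w0
The negation has an open branch (countermodel exists).

Invalid (countermodel exists)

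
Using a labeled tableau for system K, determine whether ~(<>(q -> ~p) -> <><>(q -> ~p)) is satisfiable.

1. ~(<>(q -> ~p) -> <><>(q -> ~p)), u
2. <>(q -> ~p), u
3. ~<><>(q -> ~p), u
4. q -> ~p, v
5. ~<>(q -> ~p), v
6. ~p, v
Accessibility: uRv

Satisfiable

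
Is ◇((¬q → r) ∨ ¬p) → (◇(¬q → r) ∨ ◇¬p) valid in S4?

Tableau for the negation ¬(◇((¬q → r) ∨ ¬p) → (◇(¬q → r) ∨ ◇¬p)):
1. ¬(◇((¬q → r) ∨ ¬p) → (◇(¬q → r) ∨ ◇¬p)), u
2. ◇((¬q → r) ∨ ¬p), u
3. ¬(◇(¬q → r) ∨ ◇¬p), u
4. ¬◇(¬q → r), u
5. ¬◇¬p, u
6. ¬(¬q → r), u
7. ¬q, u
8. ¬r, u
9. p, u
10. (¬q → r) ∨ ¬p, v
11. ¬(¬q → r), v
12. ¬q, v
13. ¬r, v
14. p, v
15. ¬q → r, v
16. r, v
Accessibility: uRu, uRv, vRv
Branch closes: r and ¬r both at v.
Every branch of the negation's tableau closes; the branch above is one of them.

Yes, valid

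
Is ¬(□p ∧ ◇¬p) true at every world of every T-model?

Yes, valid

Tableau for the negation □p ∧ ◇¬p:
1. □p ∧ ◇¬p, u
2. □p, u   [∧-rule on 1]
3. ◇¬p, u   [∧-rule on 1]
4. p, u   [□-rule on 2 via uRu]
5. ¬p, v   [◇-rule on 3: fresh world v, uRv]
6. p, v   [□-rule on 2 via uRv]
Accessibility: uRu, uRv, vRv
Branch closes: p and ¬p both at v.
All branches of the negation close; one closing branch shown above.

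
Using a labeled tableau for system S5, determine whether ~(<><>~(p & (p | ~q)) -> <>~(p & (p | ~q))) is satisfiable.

Unsatisfiable (every branch closes)

1. ~(<><>~(p & (p | ~q)) -> <>~(p & (p | ~q))), 0
2. <><>~(p & (p | ~q)), 0
3. ~<>~(p & (p | ~q)), 0
4. p & (p | ~q), 0
5. p, 0
6. p | ~q, 0
7. ~q, 0
8. <>~(p & (p | ~q)), 1
9. p & (p | ~q), 1
10. p, 1
11. p | ~q, 1
12. ~q, 1
13. ~(p & (p | ~q)), 2
14. p & (p | ~q), 2
15. p, 2
16. p | ~q, 2
17. ~(p | ~q), 2
18. ~p, 2
19. q, 2
Accessibility: 0R0, 0R1, 0R2, 1R0, 1R1, 1R2, 2R0, 2R1, 2R2
Branch closes: p and ~p both at 2.
(One branch shown.) All branches close.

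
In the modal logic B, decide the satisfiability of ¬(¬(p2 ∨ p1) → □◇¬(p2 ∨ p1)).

1. ¬(¬(p2 ∨ p1) → □◇¬(p2 ∨ p1)), 0
2. ¬(p2 ∨ p1), 0   [¬→-rule on 1]
3. ¬□◇¬(p2 ∨ p1), 0   [¬→-rule on 1]
4. ¬p2, 0   [¬∨-rule on 2]
5. ¬p1, 0   [¬∨-rule on 2]
6. ¬◇¬(p2 ∨ p1), 1   [¬□-rule on 3: fresh world 1, 0R1]
7. p2 ∨ p1, 0   [¬◇-rule on 6 via 1R0]
8. p2 ∨ p1, 1   [¬◇-rule on 6 via 1R1]
9. p1, 0   [∨-rule on 7 (branches; this branch)]
Accessibility: 0R0, 0R1, 1R0, 1R1
Branch closes: p1 and ¬p1 both at 0.
All branches of the tableau close; one closing branch shown above.

Unsatisfiable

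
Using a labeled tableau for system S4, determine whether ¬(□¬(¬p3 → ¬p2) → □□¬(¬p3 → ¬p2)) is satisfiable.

1. ¬(□¬(¬p3 → ¬p2) → □□¬(¬p3 → ¬p2)), 0
2. □¬(¬p3 → ¬p2), 0   [¬→-rule on 1]
3. ¬□□¬(¬p3 → ¬p2), 0   [¬→-rule on 1]
4. ¬(¬p3 → ¬p2), 0   [□-rule on 2 via 0R0]
5. ¬p3, 0   [¬→-rule on 4]
6. p2, 0   [¬→-rule on 4]
7. ¬□¬(¬p3 → ¬p2), 1   [¬□-rule on 3: fresh world 1, 0R1]
8. ¬(¬p3 → ¬p2), 1   [□-rule on 2 via 0R1]
9. ¬p3, 1   [¬→-rule on 8]
10. p2, 1   [¬→-rule on 8]
11. ¬p3 → ¬p2, 2   [¬□-rule on 7: fresh world 2, 1R2]
12. ¬(¬p3 → ¬p2), 2   [□-rule on 2 via 0R2]
13. ¬p3, 2   [¬→-rule on 12]
14. p2, 2   [¬→-rule on 12]
15. ¬p2, 2   [→-rule on 11 (branches; this branch)]
Accessibility: 0R0, 0R1, 0R2, 1R1, 1R2, 2R2
Branch closes: p2 and ¬p2 both at 2.
All branches of the tableau close; one closing branch shown above.

No, unsatisfiable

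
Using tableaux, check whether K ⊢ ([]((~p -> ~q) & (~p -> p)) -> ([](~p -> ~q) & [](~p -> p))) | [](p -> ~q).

Valid

Tableau for the negation ~(([]((~p -> ~q) & (~p -> p)) -> ([](~p -> ~q) & [](~p -> p))) | [](p -> ~q)):
1. ~(([]((~p -> ~q) & (~p -> p)) -> ([](~p -> ~q) & [](~p -> p))) | [](p -> ~q)), 0
2. ~([]((~p -> ~q) & (~p -> p)) -> ([](~p -> ~q) & [](~p -> p))), 0
3. ~[](p -> ~q), 0
4. []((~p -> ~q) & (~p -> p)), 0
5. ~([](~p -> ~q) & [](~p -> p)), 0
6. ~[](~p -> p), 0
7. ~(p -> ~q), 1
8. p, 1
9. q, 1
10. (~p -> ~q) & (~p -> p), 1
11. ~p -> ~q, 1
12. ~p -> p, 1
13. ~(~p -> p), 2
14. ~p, 2
15. (~p -> ~q) & (~p -> p), 2
16. ~p -> ~q, 2
17. ~p -> p, 2
18. ~q, 2
19. p, 2
Accessibility: 0R1, 0R2
Branch closes: p and ~p both at 2.
Every branch of the negation's tableau closes; the branch above is one of them.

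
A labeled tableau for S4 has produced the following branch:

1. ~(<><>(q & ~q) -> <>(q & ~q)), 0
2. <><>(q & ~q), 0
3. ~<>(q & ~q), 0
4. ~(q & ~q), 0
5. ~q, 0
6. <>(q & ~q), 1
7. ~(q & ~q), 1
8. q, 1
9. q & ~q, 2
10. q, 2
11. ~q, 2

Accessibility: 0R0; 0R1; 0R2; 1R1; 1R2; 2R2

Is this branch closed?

Closed

Both q and ~q appear at 2.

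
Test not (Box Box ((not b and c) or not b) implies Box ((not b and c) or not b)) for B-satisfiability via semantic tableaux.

1. not (Box Box ((not b and c) or not b) implies Box ((not b and c) or not b)), 0
2. Box Box ((not b and c) or not b), 0
3. not Box ((not b and c) or not b), 0
4. Box ((not b and c) or not b), 0
5. (not b and c) or not b, 0
6. not b and c, 0
7. not b, 0
8. c, 0
9. not ((not b and c) or not b), 1
10. not (not b and c), 1
11. b, 1
12. Box ((not b and c) or not b), 1
13. (not b and c) or not b, 1
14. not c, 1
15. not b and c, 1
16. not b, 1
17. c, 1
Accessibility: 0R0, 0R1, 1R0, 1R1
Branch closes: b and not b both at 1.
Every branch closes; the branch above is one of them.

Unsatisfiable (every branch closes)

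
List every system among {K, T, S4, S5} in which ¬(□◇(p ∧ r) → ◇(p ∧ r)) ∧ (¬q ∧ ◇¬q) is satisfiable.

T-tableau for the formula:
1. ¬(□◇(p ∧ r) → ◇(p ∧ r)) ∧ (¬q ∧ ◇¬q), w0
2. ¬(□◇(p ∧ r) → ◇(p ∧ r)), w0
3. ¬q ∧ ◇¬q, w0
4. □◇(p ∧ r), w0
5. ¬◇(p ∧ r), w0
6. ¬q, w0
7. ◇¬q, w0
8. ◇(p ∧ r), w0
9. ¬(p ∧ r), w0
10. ¬r, w0
11. ¬q, w1
12. ◇(p ∧ r), w1
13. ¬(p ∧ r), w1
14. ¬r, w1
15. p ∧ r, w2
16. p, w2
17. r, w2
18. ◇(p ∧ r), w2
19. ¬(p ∧ r), w2
20. ¬r, w2
Accessibility: w0Rw0, w0Rw1, w0Rw2, w1Rw1, w2Rw2
Branch closes: r and ¬r both at w2.
Every branch closes (one shown): unsatisfiable in T, hence also in S4, S5 (every S4/S5-frame is a T-frame).
K-tableau for the formula:
1. ¬(□◇(p ∧ r) → ◇(p ∧ r)) ∧ (¬q ∧ ◇¬q), w0
2. ¬(□◇(p ∧ r) → ◇(p ∧ r)), w0
3. ¬q ∧ ◇¬q, w0
4. □◇(p ∧ r), w0
5. ¬◇(p ∧ r), w0
6. ¬q, w0
7. ◇¬q, w0
8. ¬q, w1
9. ◇(p ∧ r), w1
10. ¬(p ∧ r), w1
11. ¬r, w1
12. p ∧ r, w2
13. p, w2
14. r, w2
Accessibility: w0Rw1, w1Rw2
Complete open branch: satisfiable in K.

K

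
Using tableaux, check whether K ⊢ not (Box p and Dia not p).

Tableau for the negation Box p and Dia not p:
1. Box p and Dia not p, u
2. Box p, u
3. Dia not p, u
4. not p, v
5. p, v
Accessibility: uRv
Branch closes: p and not p both at v.
Every branch of the negation's tableau closes; the branch above is one of them.

Valid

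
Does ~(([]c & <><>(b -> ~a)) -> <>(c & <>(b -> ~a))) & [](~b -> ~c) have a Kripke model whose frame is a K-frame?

1. ~(([]c & <><>(b -> ~a)) -> <>(c & <>(b -> ~a))) & [](~b -> ~c), u
2. ~(([]c & <><>(b -> ~a)) -> <>(c & <>(b -> ~a))), u
3. [](~b -> ~c), u
4. []c & <><>(b -> ~a), u
5. ~<>(c & <>(b -> ~a)), u
6. []c, u
7. <><>(b -> ~a), u
8. <>(b -> ~a), v
9. ~b -> ~c, v
10. ~(c & <>(b -> ~a)), v
11. c, v
12. b, v
13. ~<>(b -> ~a), v
14. b -> ~a, w
15. ~(b -> ~a), w
16. b, w
17. a, w
18. ~a, w
Accessibility: uRv, vRw
Branch closes: a and ~a both at w.
All branches of the tableau close; one closing branch shown above.

No, unsatisfiable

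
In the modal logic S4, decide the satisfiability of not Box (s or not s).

Unsatisfiable

1. not Box (s or not s), 0
2. not (s or not s), 1
3. not s, 1
4. s, 1
Accessibility: 0R0, 0R1, 1R1
Branch closes: s and not s both at 1.
Every branch closes; the branch above is one of them.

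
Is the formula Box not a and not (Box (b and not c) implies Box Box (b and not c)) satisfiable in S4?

1. Box not a and not (Box (b and not c) implies Box Box (b and not c)), 0
2. Box not a, 0
3. not (Box (b and not c) implies Box Box (b and not c)), 0
4. Box (b and not c), 0
5. not Box Box (b and not c), 0
6. not a, 0
7. b and not c, 0
8. b, 0
9. not c, 0
10. not Box (b and not c), 1
11. not a, 1
12. b and not c, 1
13. b, 1
14. not c, 1
15. not (b and not c), 2
16. not a, 2
17. b and not c, 2
18. b, 2
19. not c, 2
20. c, 2
Accessibility: 0R0, 0R1, 0R2, 1R1, 1R2, 2R2
Branch closes: c and not c both at 2.
All branches of the tableau close; one closing branch shown above.

Unsatisfiable (every branch closes)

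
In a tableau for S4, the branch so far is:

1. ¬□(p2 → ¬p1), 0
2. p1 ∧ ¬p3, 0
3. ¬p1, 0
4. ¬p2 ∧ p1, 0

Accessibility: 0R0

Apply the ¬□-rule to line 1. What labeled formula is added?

a fresh world 1 with 0R1, and ¬(p2 → ¬p1) at 1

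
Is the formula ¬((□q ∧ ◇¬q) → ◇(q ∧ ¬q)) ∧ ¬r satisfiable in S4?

1. ¬((□q ∧ ◇¬q) → ◇(q ∧ ¬q)) ∧ ¬r, w0
2. ¬((□q ∧ ◇¬q) → ◇(q ∧ ¬q)), w0   [∧-rule on 1]
3. ¬r, w0   [∧-rule on 1]
4. □q ∧ ◇¬q, w0   [¬→-rule on 2]
5. ¬◇(q ∧ ¬q), w0   [¬→-rule on 2]
6. □q, w0   [∧-rule on 4]
7. ◇¬q, w0   [∧-rule on 4]
8. ¬(q ∧ ¬q), w0   [¬◇-rule on 5 via w0Rw0]
9. q, w0   [□-rule on 6 via w0Rw0]
10. ¬q, w1   [◇-rule on 7: fresh world w1, w0Rw1]
11. ¬(q ∧ ¬q), w1   [¬◇-rule on 5 via w0Rw1]
12. q, w1   [□-rule on 6 via w0Rw1]
Accessibility: w0Rw0, w0Rw1, w1Rw1
Branch closes: q and ¬q both at w1.
(One branch shown.) All branches close.

Unsatisfiable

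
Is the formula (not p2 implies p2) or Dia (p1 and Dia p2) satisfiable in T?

Yes, satisfiable

1. (not p2 implies p2) or Dia (p1 and Dia p2), w0
2. Dia (p1 and Dia p2), w0
3. p1 and Dia p2, w1
4. p1, w1
5. Dia p2, w1
6. p2, w2
Accessibility: w0Rw0, w0Rw1, w1Rw1, w1Rw2, w2Rw2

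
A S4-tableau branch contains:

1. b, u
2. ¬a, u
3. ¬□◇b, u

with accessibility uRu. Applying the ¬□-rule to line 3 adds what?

a fresh world v with uRv, and ¬◇b at v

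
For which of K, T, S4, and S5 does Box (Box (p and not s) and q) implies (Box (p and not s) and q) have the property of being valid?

K-tableau for the negation not (Box (Box (p and not s) and q) implies (Box (p and not s) and q)):
1. not (Box (Box (p and not s) and q) implies (Box (p and not s) and q)), w0
2. Box (Box (p and not s) and q), w0
3. not (Box (p and not s) and q), w0
4. not q, w0
Complete open branch: countermodel on a K-frame, so not valid in K.
T-tableau for the negation not (Box (Box (p and not s) and q) implies (Box (p and not s) and q)):
1. not (Box (Box (p and not s) and q) implies (Box (p and not s) and q)), w0
2. Box (Box (p and not s) and q), w0
3. not (Box (p and not s) and q), w0
4. Box (p and not s) and q, w0
5. Box (p and not s), w0
6. q, w0
7. p and not s, w0
8. p, w0
9. not s, w0
10. not Box (p and not s), w0
11. not (p and not s), w1
12. Box (p and not s) and q, w1
13. Box (p and not s), w1
14. q, w1
15. p and not s, w1
16. p, w1
17. not s, w1
18. s, w1
Accessibility: w0Rw0, w0Rw1, w1Rw1
Branch closes: s and not s both at w1.
Every branch closes (one shown): valid in T, hence also in S4, S5 (every theorem of T is a theorem of S4 and S5).

T, S4, S5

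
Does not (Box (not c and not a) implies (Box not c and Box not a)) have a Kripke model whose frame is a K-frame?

1. not (Box (not c and not a) implies (Box not c and Box not a)), 0
2. Box (not c and not a), 0
3. not (Box not c and Box not a), 0
4. not Box not a, 0
5. a, 1
6. not c and not a, 1
7. not c, 1
8. not a, 1
Accessibility: 0R1
Branch closes: a and not a both at 1.
All branches of the tableau close; one closing branch shown above.

No, unsatisfiable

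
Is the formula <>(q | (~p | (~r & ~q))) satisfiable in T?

Yes, satisfiable

1. <>(q | (~p | (~r & ~q))), u
2. q | (~p | (~r & ~q)), v   [<>-rule on 1: fresh world v, uRv]
3. ~p | (~r & ~q), v   [|-rule on 2 (branches; this branch)]
4. ~r & ~q, v   [|-rule on 3 (branches; this branch)]
5. ~r, v   [&-rule on 4]
6. ~q, v   [&-rule on 4]
Accessibility: uRu, uRv, vRv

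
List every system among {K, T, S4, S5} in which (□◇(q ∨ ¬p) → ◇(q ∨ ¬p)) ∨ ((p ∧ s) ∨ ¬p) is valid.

T, S4, S5

K-tableau for the negation ¬((□◇(q ∨ ¬p) → ◇(q ∨ ¬p)) ∨ ((p ∧ s) ∨ ¬p)):
1. ¬((□◇(q ∨ ¬p) → ◇(q ∨ ¬p)) ∨ ((p ∧ s) ∨ ¬p)), w0
2. ¬(□◇(q ∨ ¬p) → ◇(q ∨ ¬p)), w0
3. ¬((p ∧ s) ∨ ¬p), w0
4. □◇(q ∨ ¬p), w0
5. ¬◇(q ∨ ¬p), w0
6. ¬(p ∧ s), w0
7. p, w0
8. ¬s, w0
Complete open branch: countermodel on a K-frame, so not valid in K.
T-tableau for the negation ¬((□◇(q ∨ ¬p) → ◇(q ∨ ¬p)) ∨ ((p ∧ s) ∨ ¬p)):
1. ¬((□◇(q ∨ ¬p) → ◇(q ∨ ¬p)) ∨ ((p ∧ s) ∨ ¬p)), w0
2. ¬(□◇(q ∨ ¬p) → ◇(q ∨ ¬p)), w0
3. ¬((p ∧ s) ∨ ¬p), w0
4. □◇(q ∨ ¬p), w0
5. ¬◇(q ∨ ¬p), w0
6. ¬(p ∧ s), w0
7. p, w0
8. ◇(q ∨ ¬p), w0
9. ¬(q ∨ ¬p), w0
10. ¬q, w0
11. ¬s, w0
12. q ∨ ¬p, w1
13. ◇(q ∨ ¬p), w1
14. ¬(q ∨ ¬p), w1
15. ¬q, w1
16. p, w1
17. ¬p, w1
Accessibility: w0Rw0, w0Rw1, w1Rw1
Branch closes: p and ¬p both at w1.
Every branch closes (one shown): valid in T, hence also in S4, S5 (every theorem of T is a theorem of S4 and S5).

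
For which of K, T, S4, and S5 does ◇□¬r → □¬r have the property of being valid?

S5

S5-tableau for the negation ¬(◇□¬r → □¬r):
1. ¬(◇□¬r → □¬r), 0
2. ◇□¬r, 0
3. ¬□¬r, 0
4. □¬r, 1
5. ¬r, 0
6. ¬r, 1
7. r, 2
8. ¬r, 2
Accessibility: 0R0, 0R1, 0R2, 1R0, 1R1, 1R2, 2R0, 2R1, 2R2
Branch closes: r and ¬r both at 2.
Every branch closes (one shown): valid in S5.
S4-tableau for the negation ¬(◇□¬r → □¬r):
1. ¬(◇□¬r → □¬r), 0
2. ◇□¬r, 0
3. ¬□¬r, 0
4. □¬r, 1
5. ¬r, 1
6. r, 2
Accessibility: 0R0, 0R1, 0R2, 1R1, 2R2
Complete open branch: countermodel on an S4-frame, so not valid in S4, nor in K, T (the same frame is also a K-frame and a T-frame).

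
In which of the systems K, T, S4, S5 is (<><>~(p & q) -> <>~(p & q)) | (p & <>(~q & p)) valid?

T-tableau for the negation ~((<><>~(p & q) -> <>~(p & q)) | (p & <>(~q & p))):
1. ~((<><>~(p & q) -> <>~(p & q)) | (p & <>(~q & p))), u
2. ~(<><>~(p & q) -> <>~(p & q)), u
3. ~(p & <>(~q & p)), u
4. <><>~(p & q), u
5. ~<>~(p & q), u
6. p & q, u
7. p, u
8. q, u
9. ~<>(~q & p), u
10. ~(~q & p), u
11. <>~(p & q), v
12. p & q, v
13. p, v
14. q, v
15. ~(~q & p), v
16. ~(p & q), w
17. ~q, w
Accessibility: uRu, uRv, vRv, vRw, wRw
Complete open branch: countermodel on a T-frame, so not valid in T, nor in K (the same frame is also a K-frame).
S4-tableau for the negation ~((<><>~(p & q) -> <>~(p & q)) | (p & <>(~q & p))):
1. ~((<><>~(p & q) -> <>~(p & q)) | (p & <>(~q & p))), u
2. ~(<><>~(p & q) -> <>~(p & q)), u
3. ~(p & <>(~q & p)), u
4. <><>~(p & q), u
5. ~<>~(p & q), u
6. p & q, u
7. p, u
8. q, u
9. ~<>(~q & p), u
10. ~(~q & p), u
11. <>~(p & q), v
12. p & q, v
13. p, v
14. q, v
15. ~(~q & p), v
16. ~(p & q), w
17. p & q, w
18. p, w
19. q, w
20. ~(~q & p), w
21. ~q, w
Accessibility: uRu, uRv, uRw, vRv, vRw, wRw
Branch closes: q and ~q both at w.
Every branch closes (one shown): valid in S4, hence also in S5 (every theorem of S4 is a theorem of S5).

S4, S5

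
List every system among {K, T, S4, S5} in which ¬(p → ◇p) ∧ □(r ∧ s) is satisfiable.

K

K-tableau for the formula:
1. ¬(p → ◇p) ∧ □(r ∧ s), u
2. ¬(p → ◇p), u
3. □(r ∧ s), u
4. p, u
5. ¬◇p, u
Complete open branch: satisfiable in K.
T-tableau for the formula:
1. ¬(p → ◇p) ∧ □(r ∧ s), u
2. ¬(p → ◇p), u
3. □(r ∧ s), u
4. p, u
5. ¬◇p, u
6. r ∧ s, u
7. r, u
8. s, u
9. ¬p, u
Accessibility: uRu
Branch closes: p and ¬p both at u.
Every branch closes (one shown): unsatisfiable in T, hence also in S4, S5 (every S4/S5-frame is a T-frame).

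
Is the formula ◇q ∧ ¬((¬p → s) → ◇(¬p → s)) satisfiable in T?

1. ◇q ∧ ¬((¬p → s) → ◇(¬p → s)), 0
2. ◇q, 0
3. ¬((¬p → s) → ◇(¬p → s)), 0
4. ¬p → s, 0
5. ¬◇(¬p → s), 0
6. ¬(¬p → s), 0
7. ¬p, 0
8. ¬s, 0
9. s, 0
Accessibility: 0R0
Branch closes: s and ¬s both at 0.
All branches of the tableau close; one closing branch shown above.

No, unsatisfiable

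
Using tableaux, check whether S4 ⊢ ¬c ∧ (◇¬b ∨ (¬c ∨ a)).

Tableau for the negation ¬(¬c ∧ (◇¬b ∨ (¬c ∨ a))):
1. ¬(¬c ∧ (◇¬b ∨ (¬c ∨ a))), w0
2. ¬(◇¬b ∨ (¬c ∨ a)), w0
3. ¬◇¬b, w0
4. ¬(¬c ∨ a), w0
5. c, w0
6. ¬a, w0
7. b, w0
Accessibility: w0Rw0
The negation has an open branch (countermodel exists).

Invalid (countermodel exists)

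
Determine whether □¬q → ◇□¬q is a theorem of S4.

Tableau for the negation ¬(□¬q → ◇□¬q):
1. ¬(□¬q → ◇□¬q), w0
2. □¬q, w0   [¬→-rule on 1]
3. ¬◇□¬q, w0   [¬→-rule on 1]
4. ¬q, w0   [□-rule on 2 via w0Rw0]
5. ¬□¬q, w0   [¬◇-rule on 3 via w0Rw0]
6. q, w1   [¬□-rule on 5: fresh world w1, w0Rw1]
7. ¬q, w1   [□-rule on 2 via w0Rw1]
Accessibility: w0Rw0, w0Rw1, w1Rw1
Branch closes: q and ¬q both at w1.
All branches of the negation close; one closing branch shown above.

Yes, valid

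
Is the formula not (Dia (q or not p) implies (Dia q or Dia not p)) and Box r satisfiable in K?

1. not (Dia (q or not p) implies (Dia q or Dia not p)) and Box r, 0
2. not (Dia (q or not p) implies (Dia q or Dia not p)), 0
3. Box r, 0
4. Dia (q or not p), 0
5. not (Dia q or Dia not p), 0
6. not Dia q, 0
7. not Dia not p, 0
8. q or not p, 1
9. r, 1
10. not q, 1
11. p, 1
12. not p, 1
Accessibility: 0R1
Branch closes: p and not p both at 1.
(One branch shown.) All branches close.

Unsatisfiable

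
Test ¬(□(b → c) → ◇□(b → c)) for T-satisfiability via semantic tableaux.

No, unsatisfiable

1. ¬(□(b → c) → ◇□(b → c)), u
2. □(b → c), u
3. ¬◇□(b → c), u
4. b → c, u
5. ¬□(b → c), u
6. c, u
7. ¬(b → c), v
8. b, v
9. ¬c, v
10. b → c, v
11. ¬□(b → c), v
12. c, v
Accessibility: uRu, uRv, vRv
Branch closes: c and ¬c both at v.
(One branch shown.) All branches close.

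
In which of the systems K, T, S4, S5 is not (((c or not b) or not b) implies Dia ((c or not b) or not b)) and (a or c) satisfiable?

T-tableau for the formula:
1. not (((c or not b) or not b) implies Dia ((c or not b) or not b)) and (a or c), w0
2. not (((c or not b) or not b) implies Dia ((c or not b) or not b)), w0
3. a or c, w0
4. (c or not b) or not b, w0
5. not Dia ((c or not b) or not b), w0
6. not ((c or not b) or not b), w0
7. not (c or not b), w0
8. b, w0
9. not c, w0
10. a, w0
11. c or not b, w0
12. not b, w0
Accessibility: w0Rw0
Branch closes: b and not b both at w0.
Every branch closes (one shown): unsatisfiable in T, hence also in S4, S5 (every S4/S5-frame is a T-frame).
K-tableau for the formula:
1. not (((c or not b) or not b) implies Dia ((c or not b) or not b)) and (a or c), w0
2. not (((c or not b) or not b) implies Dia ((c or not b) or not b)), w0
3. a or c, w0
4. (c or not b) or not b, w0
5. not Dia ((c or not b) or not b), w0
6. c, w0
7. not b, w0
Complete open branch: satisfiable in K.

K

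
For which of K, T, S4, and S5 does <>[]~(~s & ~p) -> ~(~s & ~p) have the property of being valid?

S5

S5-tableau for the negation ~(<>[]~(~s & ~p) -> ~(~s & ~p)):
1. ~(<>[]~(~s & ~p) -> ~(~s & ~p)), u
2. <>[]~(~s & ~p), u
3. ~s & ~p, u
4. ~s, u
5. ~p, u
6. []~(~s & ~p), v
7. ~(~s & ~p), u
8. ~(~s & ~p), v
9. p, u
Accessibility: uRu, uRv, vRu, vRv
Branch closes: p and ~p both at u.
Every branch closes (one shown): valid in S5.
S4-tableau for the negation ~(<>[]~(~s & ~p) -> ~(~s & ~p)):
1. ~(<>[]~(~s & ~p) -> ~(~s & ~p)), u
2. <>[]~(~s & ~p), u
3. ~s & ~p, u
4. ~s, u
5. ~p, u
6. []~(~s & ~p), v
7. ~(~s & ~p), v
8. p, v
Accessibility: uRu, uRv, vRv
Complete open branch: countermodel on an S4-frame, so not valid in S4, nor in K, T (the same frame is also a K-frame and a T-frame).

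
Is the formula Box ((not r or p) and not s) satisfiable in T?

Yes, satisfiable

1. Box ((not r or p) and not s), u
2. (not r or p) and not s, u   [Box-rule on 1 via uRu]
3. not r or p, u   [and-rule on 2]
4. not s, u   [and-rule on 2]
5. p, u   [or-rule on 3 (branches; this branch)]
Accessibility: uRu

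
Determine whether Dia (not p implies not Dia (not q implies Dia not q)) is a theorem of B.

No, not valid

Tableau for the negation not Dia (not p implies not Dia (not q implies Dia not q)):
1. not Dia (not p implies not Dia (not q implies Dia not q)), u
2. not (not p implies not Dia (not q implies Dia not q)), u   [neg-Dia-rule on 1 via uRu]
3. not p, u   [neg-implies-rule on 2]
4. Dia (not q implies Dia not q), u   [neg-implies-rule on 2]
5. not q implies Dia not q, v   [Dia-rule on 4: fresh world v, uRv]
6. not (not p implies not Dia (not q implies Dia not q)), v   [neg-Dia-rule on 1 via uRv]
7. not p, v   [neg-implies-rule on 6]
8. Dia (not q implies Dia not q), v   [neg-implies-rule on 6]
9. Dia not q, v   [implies-rule on 5 (branches; this branch)]
10. not q implies Dia not q, w   [Dia-rule on 8: fresh world w, vRw]
11. Dia not q, w   [implies-rule on 10 (branches; this branch)]
12. not q, x   [Dia-rule on 9: fresh world x, vRx]
13. not q, y   [Dia-rule on 11: fresh world y, wRy]
Accessibility: uRu, uRv, vRu, vRv, vRw, vRx, wRv, wRw, wRy, xRv, xRx, yRw, yRy
The negation has an open branch (countermodel exists).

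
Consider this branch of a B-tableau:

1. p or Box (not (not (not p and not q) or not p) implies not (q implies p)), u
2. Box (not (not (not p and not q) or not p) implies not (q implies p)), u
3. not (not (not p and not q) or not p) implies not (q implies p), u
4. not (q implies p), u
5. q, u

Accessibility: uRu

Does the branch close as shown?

No, open

There is no literal clash: for every atom and world, at most one sign appears.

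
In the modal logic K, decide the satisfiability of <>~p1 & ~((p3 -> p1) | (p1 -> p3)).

Unsatisfiable

1. <>~p1 & ~((p3 -> p1) | (p1 -> p3)), u
2. <>~p1, u   [&-rule on 1]
3. ~((p3 -> p1) | (p1 -> p3)), u   [&-rule on 1]
4. ~(p3 -> p1), u   [~|-rule on 3]
5. ~(p1 -> p3), u   [~|-rule on 3]
6. p3, u   [~->-rule on 4]
7. ~p1, u   [~->-rule on 4]
8. p1, u   [~->-rule on 5]
9. ~p3, u   [~->-rule on 5]
Branch closes: p1 and ~p1 both at u.
Every branch closes; the branch above is one of them.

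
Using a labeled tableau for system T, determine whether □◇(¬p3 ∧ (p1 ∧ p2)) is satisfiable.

1. □◇(¬p3 ∧ (p1 ∧ p2)), 0
2. ◇(¬p3 ∧ (p1 ∧ p2)), 0
3. ¬p3 ∧ (p1 ∧ p2), 1
4. ¬p3, 1
5. p1 ∧ p2, 1
6. p1, 1
7. p2, 1
8. ◇(¬p3 ∧ (p1 ∧ p2)), 1
9. ¬p3 ∧ (p1 ∧ p2), 2
10. ¬p3, 2
11. p1 ∧ p2, 2
12. p1, 2
13. p2, 2
Accessibility: 0R0, 0R1, 1R1, 1R2, 2R2

Yes, satisfiable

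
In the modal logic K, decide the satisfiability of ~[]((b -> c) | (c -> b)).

Unsatisfiable (every branch closes)

1. ~[]((b -> c) | (c -> b)), 0
2. ~((b -> c) | (c -> b)), 1
3. ~(b -> c), 1
4. ~(c -> b), 1
5. b, 1
6. ~c, 1
7. c, 1
8. ~b, 1
Accessibility: 0R1
Branch closes: c and ~c both at 1.
Every branch closes; the branch above is one of them.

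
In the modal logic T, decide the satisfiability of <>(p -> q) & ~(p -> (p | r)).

1. <>(p -> q) & ~(p -> (p | r)), u
2. <>(p -> q), u
3. ~(p -> (p | r)), u
4. p, u
5. ~(p | r), u
6. ~p, u
7. ~r, u
Accessibility: uRu
Branch closes: p and ~p both at u.
All branches of the tableau close; one closing branch shown above.

Unsatisfiable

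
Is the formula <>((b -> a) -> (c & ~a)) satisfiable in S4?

1. <>((b -> a) -> (c & ~a)), w0
2. (b -> a) -> (c & ~a), w1
3. c & ~a, w1
4. c, w1
5. ~a, w1
Accessibility: w0Rw0, w0Rw1, w1Rw1

Satisfiable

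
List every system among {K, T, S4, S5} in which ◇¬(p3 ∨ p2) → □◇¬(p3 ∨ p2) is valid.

S5

S5-tableau for the negation ¬(◇¬(p3 ∨ p2) → □◇¬(p3 ∨ p2)):
1. ¬(◇¬(p3 ∨ p2) → □◇¬(p3 ∨ p2)), w0
2. ◇¬(p3 ∨ p2), w0
3. ¬□◇¬(p3 ∨ p2), w0
4. ¬(p3 ∨ p2), w1
5. ¬p3, w1
6. ¬p2, w1
7. ¬◇¬(p3 ∨ p2), w2
8. p3 ∨ p2, w0
9. p3 ∨ p2, w1
10. p3 ∨ p2, w2
11. p2, w0
12. p2, w1
Accessibility: w0Rw0, w0Rw1, w0Rw2, w1Rw0, w1Rw1, w1Rw2, w2Rw0, w2Rw1, w2Rw2
Branch closes: p2 and ¬p2 both at w1.
Every branch closes (one shown): valid in S5.
S4-tableau for the negation ¬(◇¬(p3 ∨ p2) → □◇¬(p3 ∨ p2)):
1. ¬(◇¬(p3 ∨ p2) → □◇¬(p3 ∨ p2)), w0
2. ◇¬(p3 ∨ p2), w0
3. ¬□◇¬(p3 ∨ p2), w0
4. ¬(p3 ∨ p2), w1
5. ¬p3, w1
6. ¬p2, w1
7. ¬◇¬(p3 ∨ p2), w2
8. p3 ∨ p2, w2
9. p2, w2
Accessibility: w0Rw0, w0Rw1, w0Rw2, w1Rw1, w2Rw2
Complete open branch: countermodel on an S4-frame, so not valid in S4, nor in K, T (the same frame is also a K-frame and a T-frame).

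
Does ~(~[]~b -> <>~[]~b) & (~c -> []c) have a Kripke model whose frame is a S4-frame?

1. ~(~[]~b -> <>~[]~b) & (~c -> []c), 0
2. ~(~[]~b -> <>~[]~b), 0   [&-rule on 1]
3. ~c -> []c, 0   [&-rule on 1]
4. ~[]~b, 0   [~->-rule on 2]
5. ~<>~[]~b, 0   [~->-rule on 2]
6. []~b, 0   [~<>-rule on 5 via 0R0]
7. ~b, 0   [[]-rule on 6 via 0R0]
8. []c, 0   [->-rule on 3 (branches; this branch)]
9. c, 0   [[]-rule on 8 via 0R0]
10. b, 1   [~[]-rule on 4: fresh world 1, 0R1]
11. []~b, 1   [~<>-rule on 5 via 0R1]
12. ~b, 1   [[]-rule on 6 via 0R1]
Accessibility: 0R0, 0R1, 1R1
Branch closes: b and ~b both at 1.
All branches of the tableau close; one closing branch shown above.

Unsatisfiable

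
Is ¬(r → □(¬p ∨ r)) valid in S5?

Tableau for the negation r → □(¬p ∨ r):
1. r → □(¬p ∨ r), w0
2. □(¬p ∨ r), w0
3. ¬p ∨ r, w0
4. r, w0
Accessibility: w0Rw0
The negation has an open branch (countermodel exists).

No, not valid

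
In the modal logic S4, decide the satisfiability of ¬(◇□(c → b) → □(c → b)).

Satisfiable

1. ¬(◇□(c → b) → □(c → b)), 0
2. ◇□(c → b), 0
3. ¬□(c → b), 0
4. □(c → b), 1
5. c → b, 1
6. b, 1
7. ¬(c → b), 2
8. c, 2
9. ¬b, 2
Accessibility: 0R0, 0R1, 0R2, 1R1, 2R2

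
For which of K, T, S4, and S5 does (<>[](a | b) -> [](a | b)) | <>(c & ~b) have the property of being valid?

S5

S5-tableau for the negation ~((<>[](a | b) -> [](a | b)) | <>(c & ~b)):
1. ~((<>[](a | b) -> [](a | b)) | <>(c & ~b)), u
2. ~(<>[](a | b) -> [](a | b)), u
3. ~<>(c & ~b), u
4. <>[](a | b), u
5. ~[](a | b), u
6. ~(c & ~b), u
7. b, u
8. [](a | b), v
9. ~(c & ~b), v
10. a | b, u
11. a | b, v
12. b, v
13. ~(a | b), w
14. ~a, w
15. ~b, w
16. ~(c & ~b), w
17. a | b, w
18. ~c, w
19. b, w
Accessibility: uRu, uRv, uRw, vRu, vRv, vRw, wRu, wRv, wRw
Branch closes: b and ~b both at w.
Every branch closes (one shown): valid in S5.
S4-tableau for the negation ~((<>[](a | b) -> [](a | b)) | <>(c & ~b)):
1. ~((<>[](a | b) -> [](a | b)) | <>(c & ~b)), u
2. ~(<>[](a | b) -> [](a | b)), u
3. ~<>(c & ~b), u
4. <>[](a | b), u
5. ~[](a | b), u
6. ~(c & ~b), u
7. b, u
8. [](a | b), v
9. ~(c & ~b), v
10. a | b, v
11. b, v
12. ~(a | b), w
13. ~a, w
14. ~b, w
15. ~(c & ~b), w
16. ~c, w
Accessibility: uRu, uRv, uRw, vRv, wRw
Complete open branch: countermodel on an S4-frame, so not valid in S4, nor in K, T (the same frame is also a K-frame and a T-frame).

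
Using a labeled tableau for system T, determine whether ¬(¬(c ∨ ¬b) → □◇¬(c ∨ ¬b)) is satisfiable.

Yes, satisfiable

1. ¬(¬(c ∨ ¬b) → □◇¬(c ∨ ¬b)), w0
2. ¬(c ∨ ¬b), w0
3. ¬□◇¬(c ∨ ¬b), w0
4. ¬c, w0
5. b, w0
6. ¬◇¬(c ∨ ¬b), w1
7. c ∨ ¬b, w1
8. ¬b, w1
Accessibility: w0Rw0, w0Rw1, w1Rw1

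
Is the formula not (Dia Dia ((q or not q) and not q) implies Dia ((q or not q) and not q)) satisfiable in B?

1. not (Dia Dia ((q or not q) and not q) implies Dia ((q or not q) and not q)), u
2. Dia Dia ((q or not q) and not q), u   [neg-implies-rule on 1]
3. not Dia ((q or not q) and not q), u   [neg-implies-rule on 1]
4. not ((q or not q) and not q), u   [neg-Dia-rule on 3 via uRu]
5. q, u   [neg-and-rule on 4 (branches; this branch)]
6. Dia ((q or not q) and not q), v   [Dia-rule on 2: fresh world v, uRv]
7. not ((q or not q) and not q), v   [neg-Dia-rule on 3 via uRv]
8. q, v   [neg-and-rule on 7 (branches; this branch)]
9. (q or not q) and not q, w   [Dia-rule on 6: fresh world w, vRw]
10. q or not q, w   [and-rule on 9]
11. not q, w   [and-rule on 9]
Accessibility: uRu, uRv, vRu, vRv, vRw, wRv, wRw

Yes, satisfiable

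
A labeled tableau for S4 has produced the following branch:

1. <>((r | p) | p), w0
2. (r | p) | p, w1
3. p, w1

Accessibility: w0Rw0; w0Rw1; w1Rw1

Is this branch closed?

No, open

No world carries both an atom and its negation.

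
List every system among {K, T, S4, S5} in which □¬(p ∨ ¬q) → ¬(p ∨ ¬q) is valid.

K-tableau for the negation ¬(□¬(p ∨ ¬q) → ¬(p ∨ ¬q)):
1. ¬(□¬(p ∨ ¬q) → ¬(p ∨ ¬q)), u
2. □¬(p ∨ ¬q), u   [¬→-rule on 1]
3. p ∨ ¬q, u   [¬→-rule on 1]
4. ¬q, u   [∨-rule on 3 (branches; this branch)]
Complete open branch: countermodel on a K-frame, so not valid in K.
T-tableau for the negation ¬(□¬(p ∨ ¬q) → ¬(p ∨ ¬q)):
1. ¬(□¬(p ∨ ¬q) → ¬(p ∨ ¬q)), u
2. □¬(p ∨ ¬q), u   [¬→-rule on 1]
3. p ∨ ¬q, u   [¬→-rule on 1]
4. ¬(p ∨ ¬q), u   [□-rule on 2 via uRu]
5. ¬p, u   [¬∨-rule on 4]
6. q, u   [¬∨-rule on 4]
7. ¬q, u   [∨-rule on 3 (branches; this branch)]
Accessibility: uRu
Branch closes: q and ¬q both at u.
Every branch closes (one shown): valid in T, hence also in S4, S5 (every theorem of T is a theorem of S4 and S5).

T, S4, S5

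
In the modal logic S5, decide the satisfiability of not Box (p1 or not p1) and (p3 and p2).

Unsatisfiable (every branch closes)

1. not Box (p1 or not p1) and (p3 and p2), u
2. not Box (p1 or not p1), u   [and-rule on 1]
3. p3 and p2, u   [and-rule on 1]
4. p3, u   [and-rule on 3]
5. p2, u   [and-rule on 3]
6. not (p1 or not p1), v   [neg-Box-rule on 2: fresh world v, uRv]
7. not p1, v   [neg-or-rule on 6]
8. p1, v   [neg-or-rule on 6]
Accessibility: uRu, uRv, vRu, vRv
Branch closes: p1 and not p1 both at v.
Every branch closes; the branch above is one of them.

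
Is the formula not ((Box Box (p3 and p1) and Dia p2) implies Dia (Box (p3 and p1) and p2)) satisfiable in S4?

1. not ((Box Box (p3 and p1) and Dia p2) implies Dia (Box (p3 and p1) and p2)), w0
2. Box Box (p3 and p1) and Dia p2, w0
3. not Dia (Box (p3 and p1) and p2), w0
4. Box Box (p3 and p1), w0
5. Dia p2, w0
6. not (Box (p3 and p1) and p2), w0
7. Box (p3 and p1), w0
8. p3 and p1, w0
9. p3, w0
10. p1, w0
11. not p2, w0
12. p2, w1
13. not (Box (p3 and p1) and p2), w1
14. Box (p3 and p1), w1
15. p3 and p1, w1
16. p3, w1
17. p1, w1
18. not Box (p3 and p1), w1
19. not (p3 and p1), w2
20. not (Box (p3 and p1) and p2), w2
21. Box (p3 and p1), w2
22. p3 and p1, w2
23. p3, w2
24. p1, w2
25. not p1, w2
Accessibility: w0Rw0, w0Rw1, w0Rw2, w1Rw1, w1Rw2, w2Rw2
Branch closes: p1 and not p1 both at w2.
Every branch closes; the branch above is one of them.

Unsatisfiable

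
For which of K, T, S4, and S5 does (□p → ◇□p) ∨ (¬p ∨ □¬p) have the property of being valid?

T, S4, S5

K-tableau for the negation ¬((□p → ◇□p) ∨ (¬p ∨ □¬p)):
1. ¬((□p → ◇□p) ∨ (¬p ∨ □¬p)), 0
2. ¬(□p → ◇□p), 0
3. ¬(¬p ∨ □¬p), 0
4. □p, 0
5. ¬◇□p, 0
6. p, 0
7. ¬□¬p, 0
8. p, 1
9. ¬□p, 1
10. ¬p, 2
Accessibility: 0R1, 1R2
Complete open branch: countermodel on a K-frame, so not valid in K.
T-tableau for the negation ¬((□p → ◇□p) ∨ (¬p ∨ □¬p)):
1. ¬((□p → ◇□p) ∨ (¬p ∨ □¬p)), 0
2. ¬(□p → ◇□p), 0
3. ¬(¬p ∨ □¬p), 0
4. □p, 0
5. ¬◇□p, 0
6. p, 0
7. ¬□¬p, 0
8. ¬□p, 0
9. p, 1
10. ¬□p, 1
11. ¬p, 2
12. p, 2
Accessibility: 0R0, 0R1, 0R2, 1R1, 2R2
Branch closes: p and ¬p both at 2.
Every branch closes (one shown): valid in T, hence also in S4, S5 (every theorem of T is a theorem of S4 and S5).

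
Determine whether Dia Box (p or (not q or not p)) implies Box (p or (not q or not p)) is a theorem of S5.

Valid

Tableau for the negation not (Dia Box (p or (not q or not p)) implies Box (p or (not q or not p))):
1. not (Dia Box (p or (not q or not p)) implies Box (p or (not q or not p))), u
2. Dia Box (p or (not q or not p)), u
3. not Box (p or (not q or not p)), u
4. Box (p or (not q or not p)), v
5. p or (not q or not p), u
6. p or (not q or not p), v
7. not q or not p, u
8. not q or not p, v
9. not p, u
10. not p, v
11. not (p or (not q or not p)), w
12. not p, w
13. not (not q or not p), w
14. q, w
15. p, w
Accessibility: uRu, uRv, uRw, vRu, vRv, vRw, wRu, wRv, wRw
Branch closes: p and not p both at w.
Every branch of the negation's tableau closes; the branch above is one of them.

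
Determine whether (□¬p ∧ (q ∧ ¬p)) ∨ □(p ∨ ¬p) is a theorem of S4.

Tableau for the negation ¬((□¬p ∧ (q ∧ ¬p)) ∨ □(p ∨ ¬p)):
1. ¬((□¬p ∧ (q ∧ ¬p)) ∨ □(p ∨ ¬p)), 0
2. ¬(□¬p ∧ (q ∧ ¬p)), 0
3. ¬□(p ∨ ¬p), 0
4. ¬(q ∧ ¬p), 0
5. p, 0
6. ¬(p ∨ ¬p), 1
7. ¬p, 1
8. p, 1
Accessibility: 0R0, 0R1, 1R1
Branch closes: p and ¬p both at 1.
All branches of the negation close; one closing branch shown above.

Valid in S4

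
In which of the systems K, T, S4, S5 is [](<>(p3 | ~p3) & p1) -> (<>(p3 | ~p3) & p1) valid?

K-tableau for the negation ~([](<>(p3 | ~p3) & p1) -> (<>(p3 | ~p3) & p1)):
1. ~([](<>(p3 | ~p3) & p1) -> (<>(p3 | ~p3) & p1)), w0
2. [](<>(p3 | ~p3) & p1), w0
3. ~(<>(p3 | ~p3) & p1), w0
4. ~p1, w0
Complete open branch: countermodel on a K-frame, so not valid in K.
T-tableau for the negation ~([](<>(p3 | ~p3) & p1) -> (<>(p3 | ~p3) & p1)):
1. ~([](<>(p3 | ~p3) & p1) -> (<>(p3 | ~p3) & p1)), w0
2. [](<>(p3 | ~p3) & p1), w0
3. ~(<>(p3 | ~p3) & p1), w0
4. <>(p3 | ~p3) & p1, w0
5. <>(p3 | ~p3), w0
6. p1, w0
7. ~<>(p3 | ~p3), w0
8. ~(p3 | ~p3), w0
9. ~p3, w0
10. p3, w0
Accessibility: w0Rw0
Branch closes: p3 and ~p3 both at w0.
Every branch closes (one shown): valid in T, hence also in S4, S5 (every theorem of T is a theorem of S4 and S5).

T, S4, S5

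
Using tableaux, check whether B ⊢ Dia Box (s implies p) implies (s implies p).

Yes, valid

Tableau for the negation not (Dia Box (s implies p) implies (s implies p)):
1. not (Dia Box (s implies p) implies (s implies p)), u
2. Dia Box (s implies p), u   [neg-implies-rule on 1]
3. not (s implies p), u   [neg-implies-rule on 1]
4. s, u   [neg-implies-rule on 3]
5. not p, u   [neg-implies-rule on 3]
6. Box (s implies p), v   [Dia-rule on 2: fresh world v, uRv]
7. s implies p, u   [Box-rule on 6 via vRu]
8. s implies p, v   [Box-rule on 6 via vRv]
9. p, u   [implies-rule on 7 (branches; this branch)]
Accessibility: uRu, uRv, vRu, vRv
Branch closes: p and not p both at u.
Every branch of the negation's tableau closes; the branch above is one of them.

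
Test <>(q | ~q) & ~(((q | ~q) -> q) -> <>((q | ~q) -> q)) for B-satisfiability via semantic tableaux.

1. <>(q | ~q) & ~(((q | ~q) -> q) -> <>((q | ~q) -> q)), u
2. <>(q | ~q), u
3. ~(((q | ~q) -> q) -> <>((q | ~q) -> q)), u
4. (q | ~q) -> q, u
5. ~<>((q | ~q) -> q), u
6. ~((q | ~q) -> q), u
7. q | ~q, u
8. ~q, u
9. ~(q | ~q), u
10. q, u
Accessibility: uRu
Branch closes: q and ~q both at u.
All branches of the tableau close; one closing branch shown above.

No, unsatisfiable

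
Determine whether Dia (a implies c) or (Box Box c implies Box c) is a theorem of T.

Yes, valid

Tableau for the negation not (Dia (a implies c) or (Box Box c implies Box c)):
1. not (Dia (a implies c) or (Box Box c implies Box c)), 0
2. not Dia (a implies c), 0
3. not (Box Box c implies Box c), 0
4. Box Box c, 0
5. not Box c, 0
6. not (a implies c), 0
7. a, 0
8. not c, 0
9. Box c, 0
10. c, 0
Accessibility: 0R0
Branch closes: c and not c both at 0.
All branches of the negation close; one closing branch shown above.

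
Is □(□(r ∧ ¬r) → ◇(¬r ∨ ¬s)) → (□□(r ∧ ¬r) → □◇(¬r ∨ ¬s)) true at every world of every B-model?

Yes, valid

Tableau for the negation ¬(□(□(r ∧ ¬r) → ◇(¬r ∨ ¬s)) → (□□(r ∧ ¬r) → □◇(¬r ∨ ¬s))):
1. ¬(□(□(r ∧ ¬r) → ◇(¬r ∨ ¬s)) → (□□(r ∧ ¬r) → □◇(¬r ∨ ¬s))), 0
2. □(□(r ∧ ¬r) → ◇(¬r ∨ ¬s)), 0   [¬→-rule on 1]
3. ¬(□□(r ∧ ¬r) → □◇(¬r ∨ ¬s)), 0   [¬→-rule on 1]
4. □□(r ∧ ¬r), 0   [¬→-rule on 3]
5. ¬□◇(¬r ∨ ¬s), 0   [¬→-rule on 3]
6. □(r ∧ ¬r) → ◇(¬r ∨ ¬s), 0   [□-rule on 2 via 0R0]
7. □(r ∧ ¬r), 0   [□-rule on 4 via 0R0]
8. r ∧ ¬r, 0   [□-rule on 7 via 0R0]
9. r, 0   [∧-rule on 8]
10. ¬r, 0   [∧-rule on 8]
Accessibility: 0R0
Branch closes: r and ¬r both at 0.
All branches of the negation close; one closing branch shown above.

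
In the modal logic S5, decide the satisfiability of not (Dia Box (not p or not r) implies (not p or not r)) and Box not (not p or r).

No, unsatisfiable

1. not (Dia Box (not p or not r) implies (not p or not r)) and Box not (not p or r), u
2. not (Dia Box (not p or not r) implies (not p or not r)), u
3. Box not (not p or r), u
4. Dia Box (not p or not r), u
5. not (not p or not r), u
6. p, u
7. r, u
8. not (not p or r), u
9. not r, u
Accessibility: uRu
Branch closes: r and not r both at u.
Every branch closes; the branch above is one of them.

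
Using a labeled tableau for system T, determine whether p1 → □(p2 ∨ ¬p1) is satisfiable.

1. p1 → □(p2 ∨ ¬p1), w0
2. □(p2 ∨ ¬p1), w0
3. p2 ∨ ¬p1, w0
4. ¬p1, w0
Accessibility: w0Rw0

Yes, satisfiable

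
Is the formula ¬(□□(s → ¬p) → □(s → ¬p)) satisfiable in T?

1. ¬(□□(s → ¬p) → □(s → ¬p)), 0
2. □□(s → ¬p), 0   [¬→-rule on 1]
3. ¬□(s → ¬p), 0   [¬→-rule on 1]
4. □(s → ¬p), 0   [□-rule on 2 via 0R0]
5. s → ¬p, 0   [□-rule on 4 via 0R0]
6. ¬p, 0   [→-rule on 5 (branches; this branch)]
7. ¬(s → ¬p), 1   [¬□-rule on 3: fresh world 1, 0R1]
8. s, 1   [¬→-rule on 7]
9. p, 1   [¬→-rule on 7]
10. □(s → ¬p), 1   [□-rule on 2 via 0R1]
11. s → ¬p, 1   [□-rule on 4 via 0R1]
12. ¬p, 1   [→-rule on 11 (branches; this branch)]
Accessibility: 0R0, 0R1, 1R1
Branch closes: p and ¬p both at 1.
(One branch shown.) All branches close.

No, unsatisfiable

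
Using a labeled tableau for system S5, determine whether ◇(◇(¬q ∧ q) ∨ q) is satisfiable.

1. ◇(◇(¬q ∧ q) ∨ q), w0
2. ◇(¬q ∧ q) ∨ q, w1
3. q, w1
Accessibility: w0Rw0, w0Rw1, w1Rw0, w1Rw1

Yes, satisfiable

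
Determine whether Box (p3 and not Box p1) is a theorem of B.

Tableau for the negation not Box (p3 and not Box p1):
1. not Box (p3 and not Box p1), u
2. not (p3 and not Box p1), v   [neg-Box-rule on 1: fresh world v, uRv]
3. Box p1, v   [neg-and-rule on 2 (branches; this branch)]
4. p1, u   [Box-rule on 3 via vRu]
5. p1, v   [Box-rule on 3 via vRv]
Accessibility: uRu, uRv, vRu, vRv
The negation has an open branch (countermodel exists).

Not valid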